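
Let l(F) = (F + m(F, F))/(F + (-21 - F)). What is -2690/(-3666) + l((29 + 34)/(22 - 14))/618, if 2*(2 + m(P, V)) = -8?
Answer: 5170955/7048496 ≈ 0.73363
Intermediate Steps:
m(P, V) = -6 (m(P, V) = -2 + (½)*(-8) = -2 - 4 = -6)
l(F) = 2/7 - F/21 (l(F) = (F - 6)/(F + (-21 - F)) = (-6 + F)/(-21) = (-6 + F)*(-1/21) = 2/7 - F/21)
-2690/(-3666) + l((29 + 34)/(22 - 14))/618 = -2690/(-3666) + (2/7 - (29 + 34)/(21*(22 - 14)))/618 = -2690*(-1/3666) + (2/7 - 3/8)*(1/618) = 1345/1833 + (2/7 - 3/8)*(1/618) = 1345/1833 - 5/56*1/618 = 1345/1833 - 5/34608 = 5170955/7048496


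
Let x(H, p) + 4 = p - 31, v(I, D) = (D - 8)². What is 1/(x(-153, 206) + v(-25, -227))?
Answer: 1/55396 ≈ 1.8052e-5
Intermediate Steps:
v(I, D) = (-8 + D)²
x(H, p) = -35 + p (x(H, p) = -4 + (p - 31) = -4 + (-31 + p) = -35 + p)
1/(x(-153, 206) + v(-25, -227)) = 1/((-35 + 206) + (-8 - 227)²) = 1/(171 + (-235)²) = 1/(171 + 55225) = 1/55396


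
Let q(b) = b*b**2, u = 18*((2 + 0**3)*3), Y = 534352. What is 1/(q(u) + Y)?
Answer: 1/1794064 ≈ 5.5739e-7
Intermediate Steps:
u = 108 (u = 18*((2 + 0)*3) = 18*(2*3) = 18*6 = 108)
q(b) = b**3
1/(q(u) + Y) = 1/(108**3 + 534352) = 1/(1259712 + 534352) = 1/1794064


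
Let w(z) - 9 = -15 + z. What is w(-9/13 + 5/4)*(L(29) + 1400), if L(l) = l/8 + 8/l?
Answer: -92174515/12064 ≈ -7640.5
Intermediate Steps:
L(l) = 8/l + l/8 (L(l) = l*(⅛) + 8/l = l/8 + 8/l = 8/l + l/8)
w(z) = -6 + z (w(z) = 9 + (-15 + z) = -6 + z)
w(-9/13 + 5/4)*(L(29) + 1400) = (-6 + (-9/13 + 5/4))*((8/29 + (⅛)*29) + 1400) = (-6 + (-9*1/13 + 5*(¼)))*((8*(1/29) + 29/8) + 1400) = (-6 + (-9/13 + 5/4))*((8/29 + 29/8) + 1400) = (-6 + 29/52)*(905/232 + 1400) = -283/52*325705/232 = -92174515/12064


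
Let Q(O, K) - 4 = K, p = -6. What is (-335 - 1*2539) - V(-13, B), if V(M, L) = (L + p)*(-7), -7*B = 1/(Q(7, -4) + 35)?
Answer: -102061/35 ≈ -2916.0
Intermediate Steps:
Q(O, K) = 4 + K
B = -1/245 (B = -1/(7*((4 - 4) + 35)) = -1/(7*(0 + 35)) = -1/7/35 = -1/7*1/35 = -1/245 ≈ -0.0040816)
V(M, L) = 42 - 7*L (V(M, L) = (L - 6)*(-7) = (-6 + L)*(-7) = 42 - 7*L)
(-335 - 1*2539) - V(-13, B) = (-335 - 1*2539) - (42 - 7*(-1/245)) = (-335 - 2539) - (42 + 1/35) = -2874 - 1*1471/35 = -2874 - 1471/35 = -102061/35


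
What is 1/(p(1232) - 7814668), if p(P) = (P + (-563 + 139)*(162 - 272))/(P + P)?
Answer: -7/54702540 ≈ -1.2796e-7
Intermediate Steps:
p(P) = (46640 + P)/(2*P) (p(P) = (P - 424*(-110))/((2*P)) = (P + 46640)*(1/(2*P)) = (46640 + P)*(1/(2*P)) = (46640 + P)/(2*P))
1/(p(1232) - 7814668) = 1/((½)*(46640 + 1232)/1232 - 7814668) = 1/((½)*(1/1232)*47872 - 7814668) = 1/(136/7 - 7814668) = 1/(-54702540/7) = -7/54702540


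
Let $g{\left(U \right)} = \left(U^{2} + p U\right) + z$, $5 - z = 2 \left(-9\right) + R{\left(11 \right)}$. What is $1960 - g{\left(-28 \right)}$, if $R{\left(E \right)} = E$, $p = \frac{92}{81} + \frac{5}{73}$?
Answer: $\frac{7082120}{5913} \approx 1197.7$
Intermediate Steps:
$p = \frac{7121}{5913}$ ($p = 92 \cdot \frac{1}{81} + 5 \cdot \frac{1}{73} = \frac{92}{81} + \frac{5}{73} = \frac{7121}{5913} \approx 1.2043$)
$z = 12$ ($z = 5 - \left(2 \left(-9\right) + 11\right) = 5 - \left(-18 + 11\right) = 5 - -7 = 5 + 7 = 12$)
$g{\left(U \right)} = 12 + U^{2} + \frac{7121 U}{5913}$ ($g{\left(U \right)} = \left(U^{2} + \frac{7121 U}{5913}\right) + 12 = 12 + U^{2} + \frac{7121 U}{5913}$)
$1960 - g{\left(-28 \right)} = 1960 - \left(12 + \left(-28\right)^{2} + \frac{7121}{5913} \left(-28\right)\right) = 1960 - \left(12 + 784 - \frac{199388}{5913}\right) = 1960 - \frac{4507360}{5913} = \frac{7082120}{5913}$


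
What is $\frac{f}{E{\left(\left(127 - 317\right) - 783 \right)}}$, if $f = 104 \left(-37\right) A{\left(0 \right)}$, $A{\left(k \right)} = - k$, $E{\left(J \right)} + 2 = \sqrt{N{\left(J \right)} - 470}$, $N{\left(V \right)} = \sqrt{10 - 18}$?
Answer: $0$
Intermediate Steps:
$N{\left(V \right)} = 2 i \sqrt{2}$ ($N{\left(V \right)} = \sqrt{-8} = 2 i \sqrt{2}$)
$E{\left(J \right)} = -2 + \sqrt{-470 + 2 i \sqrt{2}}$ ($E{\left(J \right)} = -2 + \sqrt{2 i \sqrt{2} - 470} = -2 + \sqrt{-470 + 2 i \sqrt{2}}$)
$f = 0$ ($f = 104 \left(-37\right) \left(\left(-1\right) 0\right) = \left(-3848\right) 0 = 0$)
$\frac{f}{E{\left(\left(127 - 317\right) - 783 \right)}} = \frac{0}{-2 + \sqrt{-470 + 2 i \sqrt{2}}} = 0$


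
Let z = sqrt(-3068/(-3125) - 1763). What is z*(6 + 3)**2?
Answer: 81*I*sqrt(27531535)/125 ≈ 3400.1*I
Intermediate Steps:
z = I*sqrt(27531535)/125 (z = sqrt(-3068*(-1/3125) - 1763) = sqrt(3068/3125 - 1763) = sqrt(-5506307/3125) = I*sqrt(27531535)/125 ≈ 41.976*I)
z*(6 + 3)**2 = (I*sqrt(27531535)/125)*(6 + 3)**2 = (I*sqrt(27531535)/125)*9**2 = (I*sqrt(27531535)/125)*81 = 81*I*sqrt(27531535)/125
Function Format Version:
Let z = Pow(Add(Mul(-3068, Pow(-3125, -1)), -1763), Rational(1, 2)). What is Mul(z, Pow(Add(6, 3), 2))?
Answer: Mul(Rational(81, 125), I, Pow(27531535, Rational(1, 2))) ≈ Mul(3400.1, I)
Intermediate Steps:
z = Mul(Rational(1, 125), I, Pow(27531535, Rational(1, 2))) (z = Pow(Add(Mul(-3068, Rational(-1, 3125)), -1763), Rational(1, 2)) = Pow(Add(Rational(3068, 3125), -1763), Rational(1, 2)) = Pow(Rational(-5506307, 3125), Rational(1, 2)) = Mul(Rational(1, 125), I, Pow(27531535, Rational(1, 2))) ≈ Mul(41.976, I))
Mul(z, Pow(Add(6, 3), 2)) = Mul(Mul(Rational(1, 125), I, Pow(27531535, Rational(1, 2))), Pow(Add(6, 3), 2)) = Mul(Mul(Rational(1, 125), I, Pow(27531535, Rational(1, 2))), Pow(9, 2)) = Mul(Mul(Rational(1, 125), I, Pow(27531535, Rational(1, 2))), 81) = Mul(Rational(81, 125), I, Pow(27531535, Rational(1, 2)))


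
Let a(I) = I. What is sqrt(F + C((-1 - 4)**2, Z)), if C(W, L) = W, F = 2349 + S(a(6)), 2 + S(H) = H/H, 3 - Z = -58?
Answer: sqrt(2373) ≈ 48.713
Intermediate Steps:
Z = 61 (Z = 3 - 1*(-58) = 3 + 58 = 61)
S(H) = -1 (S(H) = -2 + H/H = -2 + 1 = -1)
F = 2348 (F = 2349 - 1 = 2348)
sqrt(F + C((-1 - 4)**2, Z)) = sqrt(2348 + (-1 - 4)**2) = sqrt(2348 + (-5)**2) = sqrt(2348 + 25) = sqrt(2373)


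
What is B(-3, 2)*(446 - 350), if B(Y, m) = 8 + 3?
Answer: 1056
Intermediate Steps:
B(Y, m) = 11
B(-3, 2)*(446 - 350) = 11*(446 - 350) = 11*96 = 1056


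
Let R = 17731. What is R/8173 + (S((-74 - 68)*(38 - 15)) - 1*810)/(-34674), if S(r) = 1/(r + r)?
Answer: 4059146958541/1851107412264 ≈ 2.1928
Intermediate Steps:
S(r) = 1/(2*r)
R/8173 + (S((-74 - 68)*(38 - 15)) - 1*810)/(-34674) = 17731/8173 + (1/(2*(((-74 - 68)*(38 - 15)))) - 1*810)/(-34674) = 17731*(1/8173) + (1/(2*((-142*23))) - 810)*(-1/34674) = 17731/8173 + ((½)/(-3266) - 810)*(-1/34674) = 17731/8173 + ((½)*(-1/3266) - 810)*(-1/34674) = 17731/8173 + (-1/6532 - 810)*(-1/34674) = 17731/8173 - 5290921/6532*(-1/34674) = 17731/8173 + 5290921/226490568 = 4059146958541/1851107412264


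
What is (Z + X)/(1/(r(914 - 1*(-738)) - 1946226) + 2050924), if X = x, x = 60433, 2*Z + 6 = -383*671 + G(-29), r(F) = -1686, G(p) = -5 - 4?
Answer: -132596317752/3995019470687 ≈ -0.033190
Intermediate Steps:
G(p) = -9
Z = -128504 (Z = -3 + (-383*671 - 9)/2 = -3 + (-256993 - 9)/2 = -3 + (½)*(-257002) = -3 - 128501 = -128504)
X = 60433
(Z + X)/(1/(r(914 - 1*(-738)) - 1946226) + 2050924) = (-128504 + 60433)/(1/(-1686 - 1946226) + 2050924) = -68071/(1/(-1947912) + 2050924) = -68071/(-1/1947912 + 2050924) = -68071/3995019470687/1947912 = -68071*1947912/3995019470687 = -132596317752/3995019470687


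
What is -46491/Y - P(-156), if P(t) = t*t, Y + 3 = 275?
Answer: -6665883/272 ≈ -24507.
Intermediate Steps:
Y = 272 (Y = -3 + 275 = 272)
P(t) = t²
-46491/Y - P(-156) = -46491/272 - 1*(-156)² = -46491*1/272 - 1*24336 = -46491/272 - 24336 = -6665883/272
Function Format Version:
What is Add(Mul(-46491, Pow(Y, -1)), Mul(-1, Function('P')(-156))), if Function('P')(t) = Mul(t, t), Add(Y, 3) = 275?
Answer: Rational(-6665883, 272) ≈ -24507.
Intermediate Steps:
Y = 272 (Y = Add(-3, 275) = 272)
Function('P')(t) = Pow(t, 2)
Add(Mul(-46491, Pow(Y, -1)), Mul(-1, Function('P')(-156))) = Add(Mul(-46491, Pow(272, -1)), Mul(-1, Pow(-156, 2))) = Add(Mul(-46491, Rational(1, 272)), Mul(-1, 24336)) = Add(Rational(-46491, 272), -24336) = Rational(-6665883, 272)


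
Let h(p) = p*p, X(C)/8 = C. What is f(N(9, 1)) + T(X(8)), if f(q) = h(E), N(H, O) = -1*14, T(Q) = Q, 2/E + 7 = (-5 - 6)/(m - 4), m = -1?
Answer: 9241/144 ≈ 64.174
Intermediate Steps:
X(C) = 8*C
E = -5/12 (E = 2/(-7 + (-5 - 6)/(-1 - 4)) = 2/(-7 - 11/(-5)) = 2/(-7 - 11*(-⅕)) = 2/(-7 + 11/5) = 2/(-24/5) = 2*(-5/24) = -5/12 ≈ -0.41667)
N(H, O) = -14
h(p) = p²
f(q) = 25/144 (f(q) = (-5/12)² = 25/144)
f(N(9, 1)) + T(X(8)) = 25/144 + 8*8 = 25/144 + 64 = 9241/144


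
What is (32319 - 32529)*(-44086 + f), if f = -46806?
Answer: 19087320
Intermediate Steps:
(32319 - 32529)*(-44086 + f) = (32319 - 32529)*(-44086 - 46806) = -210*(-90892) = 19087320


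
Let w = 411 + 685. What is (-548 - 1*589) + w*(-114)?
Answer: -126081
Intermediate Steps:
w = 1096
(-548 - 1*589) + w*(-114) = (-548 - 1*589) + 1096*(-114) = (-548 - 589) - 124944 = -1137 - 124944 = -126081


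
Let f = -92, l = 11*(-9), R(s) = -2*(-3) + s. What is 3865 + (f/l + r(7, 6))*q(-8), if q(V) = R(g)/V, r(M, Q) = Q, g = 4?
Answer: 763555/198 ≈ 3856.3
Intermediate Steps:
R(s) = 6 + s
q(V) = 10/V (q(V) = (6 + 4)/V = 10/V)
l = -99
3865 + (f/l + r(7, 6))*q(-8) = 3865 + (-92/(-99) + 6)*(10/(-8)) = 3865 + (-92*(-1/99) + 6)*(10*(-⅛)) = 3865 + (92/99 + 6)*(-5/4) = 3865 + (686/99)*(-5/4) = 3865 - 1715/198 = 763555/198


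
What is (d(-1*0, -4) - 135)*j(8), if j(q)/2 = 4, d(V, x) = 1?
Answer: -1072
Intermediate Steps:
j(q) = 8 (j(q) = 2*4 = 8)
(d(-1*0, -4) - 135)*j(8) = (1 - 135)*8 = -134*8 = -1072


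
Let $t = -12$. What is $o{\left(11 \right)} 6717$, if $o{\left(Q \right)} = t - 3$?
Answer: $-100755$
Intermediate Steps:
$o{\left(Q \right)} = -15$ ($o{\left(Q \right)} = -12 - 3 = -15$)
$o{\left(11 \right)} 6717 = \left(-15\right) 6717 = -100755$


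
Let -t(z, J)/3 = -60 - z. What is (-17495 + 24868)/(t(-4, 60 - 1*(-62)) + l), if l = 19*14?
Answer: 7373/434 ≈ 16.988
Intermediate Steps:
t(z, J) = 180 + 3*z (t(z, J) = -3*(-60 - z) = 180 + 3*z)
l = 266
(-17495 + 24868)/(t(-4, 60 - 1*(-62)) + l) = (-17495 + 24868)/((180 + 3*(-4)) + 266) = 7373/((180 - 12) + 266) = 7373/(168 + 266) = 7373/434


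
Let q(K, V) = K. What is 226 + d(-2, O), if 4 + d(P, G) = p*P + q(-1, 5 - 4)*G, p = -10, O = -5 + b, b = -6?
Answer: 253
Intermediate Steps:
O = -11 (O = -5 - 6 = -11)
d(P, G) = -4 - G - 10*P (d(P, G) = -4 + (-10*P - G) = -4 + (-G - 10*P) = -4 - G - 10*P)
226 + d(-2, O) = 226 + (-4 - 1*(-11) - 10*(-2)) = 226 + (-4 + 11 + 20) = 226 + 27 = 253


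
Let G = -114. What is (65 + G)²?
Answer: 2401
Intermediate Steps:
(65 + G)² = (65 - 114)² = (-49)² = 2401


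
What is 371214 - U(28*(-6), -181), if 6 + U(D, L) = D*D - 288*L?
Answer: 290868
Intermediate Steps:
U(D, L) = -6 + D² - 288*L (U(D, L) = -6 + (D*D - 288*L) = -6 + (D² - 288*L) = -6 + D² - 288*L)
371214 - U(28*(-6), -181) = 371214 - (-6 + (28*(-6))² - 288*(-181)) = 371214 - (-6 + (-168)² + 52128) = 371214 - (-6 + 28224 + 52128) = 371214 - 1*80346 = 371214 - 80346 = 290868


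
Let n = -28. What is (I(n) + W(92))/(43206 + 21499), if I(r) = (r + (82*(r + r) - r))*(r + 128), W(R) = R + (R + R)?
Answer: -458924/64705 ≈ -7.0926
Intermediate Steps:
W(R) = 3*R (W(R) = R + 2*R = 3*R)
I(r) = 164*r*(128 + r) (I(r) = (r + (82*(2*r) - r))*(128 + r) = (r + (164*r - r))*(128 + r) = (r + 163*r)*(128 + r) = (164*r)*(128 + r) = 164*r*(128 + r))
(I(n) + W(92))/(43206 + 21499) = (164*(-28)*(128 - 28) + 3*92)/(43206 + 21499) = (164*(-28)*100 + 276)/64705 = (-459200 + 276)*(1/64705) = -458924*1/64705 = -458924/64705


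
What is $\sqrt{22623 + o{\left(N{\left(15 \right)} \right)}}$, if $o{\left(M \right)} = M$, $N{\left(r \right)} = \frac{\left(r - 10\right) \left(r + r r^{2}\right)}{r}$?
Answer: $\sqrt{23753} \approx 154.12$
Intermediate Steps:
$N{\left(r \right)} = \frac{\left(-10 + r\right) \left(r + r^{3}\right)}{r}$
$\sqrt{22623 + o{\left(N{\left(15 \right)} \right)}} = \sqrt{22623 + \left(-10 + 15 + 15^{3} - 10 \cdot 15^{2}\right)} = \sqrt{22623 + \left(-10 + 15 + 3375 - 2250\right)} = \sqrt{22623 + 1130} = \sqrt{23753}$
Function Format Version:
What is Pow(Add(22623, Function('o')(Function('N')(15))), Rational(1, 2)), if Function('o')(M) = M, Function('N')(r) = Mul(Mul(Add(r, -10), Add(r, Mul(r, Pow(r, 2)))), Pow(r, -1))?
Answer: Pow(23753, Rational(1, 2)) ≈ 154.12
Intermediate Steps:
Function('N')(r) = Mul(Pow(r, -1), Add(-10, r), Add(r, Pow(r, 3))) (Function('N')(r) = Mul(Mul(Add(-10, r), Add(r, Pow(r, 3))), Pow(r, -1)) = Mul(Pow(r, -1), Add(-10, r), Add(r, Pow(r, 3))))
Pow(Add(22623, Function('o')(Function('N')(15))), Rational(1, 2)) = Pow(Add(22623, Add(-10, 15, Pow(15, 3), Mul(-10, Pow(15, 2)))), Rational(1, 2)) = Pow(Add(22623, Add(-10, 15, 3375, Mul(-10, 225))), Rational(1, 2)) = Pow(Add(22623, Add(-10, 15, 3375, -2250)), Rational(1, 2)) = Pow(Add(22623, 1130), Rational(1, 2)) = Pow(23753, Rational(1, 2))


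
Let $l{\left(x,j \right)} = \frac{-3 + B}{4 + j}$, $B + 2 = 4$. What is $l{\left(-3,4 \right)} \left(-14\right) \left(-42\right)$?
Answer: $- \frac{147}{2} \approx -73.5$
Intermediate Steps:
$B = 2$ ($B = -2 + 4 = 2$)
$l{\left(x,j \right)} = - \frac{1}{4 + j}$ ($l{\left(x,j \right)} = \frac{-3 + 2}{4 + j} = - \frac{1}{4 + j}$)
$l{\left(-3,4 \right)} \left(-14\right) \left(-42\right) = - \frac{1}{4 + 4} \left(-14\right) \left(-42\right) = - \frac{1}{8} \left(-14\right) \left(-42\right) = \left(-1\right) \frac{1}{8} \left(-14\right) \left(-42\right) = \left(- \frac{1}{8}\right) \left(-14\right) \left(-42\right) = \frac{7}{4} \left(-42\right) = - \frac{147}{2}$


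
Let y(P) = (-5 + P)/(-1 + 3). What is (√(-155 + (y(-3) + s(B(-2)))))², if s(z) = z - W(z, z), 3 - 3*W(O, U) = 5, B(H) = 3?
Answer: -466/3 ≈ -155.33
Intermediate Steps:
y(P) = -5/2 + P/2 (y(P) = (-5 + P)/2 = (-5 + P)*(½) = -5/2 + P/2)
W(O, U) = -⅔ (W(O, U) = 1 - ⅓*5 = 1 - 5/3 = -⅔)
s(z) = ⅔ + z (s(z) = z - 1*(-⅔) = z + ⅔ = ⅔ + z)
(√(-155 + (y(-3) + s(B(-2)))))² = (√(-155 + ((-5/2 + (½)*(-3)) + (⅔ + 3))))² = (√(-155 + ((-5/2 - 3/2) + 11/3)))² = (√(-155 + (-4 + 11/3)))² = (√(-155 - ⅓))² = (√(-466/3))² = (I*√1398/3)² = -466/3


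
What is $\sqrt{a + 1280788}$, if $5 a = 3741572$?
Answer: $\frac{2 \sqrt{12681890}}{5} \approx 1424.5$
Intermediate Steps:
$a = \frac{3741572}{5}$ ($a = \frac{1}{5} \cdot 3741572 = \frac{3741572}{5} \approx 7.4831 \cdot 10^{5}$)
$\sqrt{a + 1280788} = \sqrt{\frac{3741572}{5} + 1280788} = \sqrt{\frac{10145512}{5}} = \frac{2 \sqrt{12681890}}{5}$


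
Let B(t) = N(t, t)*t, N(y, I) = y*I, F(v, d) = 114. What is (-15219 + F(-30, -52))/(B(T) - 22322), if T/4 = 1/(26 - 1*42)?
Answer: 322240/476203 ≈ 0.67669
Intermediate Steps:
N(y, I) = I*y
T = -¼ (T = 4/(26 - 1*42) = 4/(26 - 42) = 4/(-16) = 4*(-1/16) = -¼ ≈ -0.25000)
B(t) = t³ (B(t) = (t*t)*t = t²*t = t³)
(-15219 + F(-30, -52))/(B(T) - 22322) = (-15219 + 114)/((-¼)³ - 22322) = -15105/(-1/64 - 22322) = -15105/(-1428609/64) = -15105*(-64/1428609) = 322240/476203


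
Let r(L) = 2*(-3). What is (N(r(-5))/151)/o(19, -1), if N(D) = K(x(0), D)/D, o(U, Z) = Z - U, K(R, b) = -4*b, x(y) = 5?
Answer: 1/755 ≈ 0.0013245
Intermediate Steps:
r(L) = -6
N(D) = -4 (N(D) = (-4*D)/D = -4)
(N(r(-5))/151)/o(19, -1) = (-4/151)/(-1 - 1*19) = (-4*1/151)/(-1 - 19) = -4/151/(-20) = -1/20*(-4/151) = 1/755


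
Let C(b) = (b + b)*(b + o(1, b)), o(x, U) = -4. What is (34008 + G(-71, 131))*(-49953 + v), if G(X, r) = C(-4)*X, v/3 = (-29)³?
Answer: -3627607680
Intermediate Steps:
v = -73167 (v = 3*(-29)³ = 3*(-24389) = -73167)
C(b) = 2*b*(-4 + b) (C(b) = (b + b)*(b - 4) = (2*b)*(-4 + b) = 2*b*(-4 + b))
G(X, r) = 64*X (G(X, r) = (2*(-4)*(-4 - 4))*X = (2*(-4)*(-8))*X = 64*X)
(34008 + G(-71, 131))*(-49953 + v) = (34008 + 64*(-71))*(-49953 - 73167) = (34008 - 4544)*(-123120) = 29464*(-123120) = -3627607680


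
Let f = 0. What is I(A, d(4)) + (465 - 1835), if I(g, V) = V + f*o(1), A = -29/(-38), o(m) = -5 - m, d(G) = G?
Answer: -1366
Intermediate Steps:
A = 29/38 (A = -29*(-1/38) = 29/38 ≈ 0.76316)
I(g, V) = V (I(g, V) = V + 0*(-5 - 1*1) = V + 0*(-5 - 1) = V + 0*(-6) = V + 0 = V)
I(A, d(4)) + (465 - 1835) = 4 + (465 - 1835) = 4 - 1370 = -1366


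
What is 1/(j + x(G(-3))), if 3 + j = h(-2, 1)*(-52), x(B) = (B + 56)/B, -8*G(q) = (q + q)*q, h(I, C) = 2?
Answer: -9/1178 ≈ -0.0076401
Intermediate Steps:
G(q) = -q²/4 (G(q) = -(q + q)*q/8 = -2*q*q/8 = -q²/4)
x(B) = (56 + B)/B
j = -107 (j = -3 + 2*(-52) = -3 - 104 = -107)
1/(j + x(G(-3))) = 1/(-107 + (56 - ¼*(-3)²)/((-¼*(-3)²))) = 1/(-107 + (56 - ¼*9)/((-¼*9))) = 1/(-107 + (56 - 9/4)/(-9/4)) = 1/(-107 - 4/9*215/4) = 1/(-107 - 215/9) = 1/(-1178/9) = -9/1178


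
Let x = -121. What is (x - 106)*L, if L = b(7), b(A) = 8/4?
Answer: -454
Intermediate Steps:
b(A) = 2 (b(A) = 8*(1/4) = 2)
L = 2
(x - 106)*L = (-121 - 106)*2 = -227*2 = -454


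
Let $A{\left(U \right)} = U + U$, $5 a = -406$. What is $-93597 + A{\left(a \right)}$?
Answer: $- \frac{468797}{5} \approx -93759.0$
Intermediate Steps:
$a = - \frac{406}{5}$ ($a = \frac{1}{5} \left(-406\right) = - \frac{406}{5} \approx -81.2$)
$A{\left(U \right)} = 2 U$
$-93597 + A{\left(a \right)} = -93597 + 2 \left(- \frac{406}{5}\right) = -93597 - \frac{812}{5} = - \frac{468797}{5}$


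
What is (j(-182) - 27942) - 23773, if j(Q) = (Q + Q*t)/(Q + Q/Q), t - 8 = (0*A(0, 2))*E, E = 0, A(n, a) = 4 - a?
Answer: -9358777/181 ≈ -51706.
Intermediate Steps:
t = 8 (t = 8 + (0*(4 - 1*2))*0 = 8 + (0*(4 - 2))*0 = 8 + (0*2)*0 = 8 + 0*0 = 8 + 0 = 8)
j(Q) = 9*Q/(1 + Q) (j(Q) = (Q + Q*8)/(Q + Q/Q) = (Q + 8*Q)/(Q + 1) = (9*Q)/(1 + Q) = 9*Q/(1 + Q))
(j(-182) - 27942) - 23773 = (9*(-182)/(1 - 182) - 27942) - 23773 = (9*(-182)/(-181) - 27942) - 23773 = (9*(-182)*(-1/181) - 27942) - 23773 = (1638/181 - 27942) - 23773 = -5055864/181 - 23773 = -9358777/181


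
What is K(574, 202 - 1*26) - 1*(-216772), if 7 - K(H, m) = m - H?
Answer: 217177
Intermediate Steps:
K(H, m) = 7 + H - m (K(H, m) = 7 - (m - H) = 7 + (H - m) = 7 + H - m)
K(574, 202 - 1*26) - 1*(-216772) = (7 + 574 - (202 - 1*26)) - 1*(-216772) = (7 + 574 - (202 - 26)) + 216772 = (7 + 574 - 1*176) + 216772 = (7 + 574 - 176) + 216772 = 405 + 216772 = 217177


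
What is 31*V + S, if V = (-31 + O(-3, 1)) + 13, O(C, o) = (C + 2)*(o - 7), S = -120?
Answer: -492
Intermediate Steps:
O(C, o) = (-7 + o)*(2 + C) (O(C, o) = (2 + C)*(-7 + o) = (-7 + o)*(2 + C))
V = -12 (V = (-31 + (-14 - 7*(-3) + 2*1 - 3*1)) + 13 = (-31 + (-14 + 21 + 2 - 3)) + 13 = (-31 + 6) + 13 = -25 + 13 = -12)
31*V + S = 31*(-12) - 120 = -372 - 120 = -492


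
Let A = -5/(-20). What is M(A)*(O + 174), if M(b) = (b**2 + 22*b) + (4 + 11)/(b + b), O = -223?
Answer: -27881/16 ≈ -1742.6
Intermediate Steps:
A = 1/4 (A = -5*(-1/20) = 1/4 ≈ 0.25000)
M(b) = b**2 + 22*b + 15/(2*b) (M(b) = (b**2 + 22*b) + 15/((2*b)) = (b**2 + 22*b) + 15*(1/(2*b)) = (b**2 + 22*b) + 15/(2*b) = b**2 + 22*b + 15/(2*b))
M(A)*(O + 174) = ((1/4)**2 + 22*(1/4) + 15/(2*(1/4)))*(-223 + 174) = (1/16 + 11/2 + (15/2)*4)*(-49) = (1/16 + 11/2 + 30)*(-49) = (569/16)*(-49) = -27881/16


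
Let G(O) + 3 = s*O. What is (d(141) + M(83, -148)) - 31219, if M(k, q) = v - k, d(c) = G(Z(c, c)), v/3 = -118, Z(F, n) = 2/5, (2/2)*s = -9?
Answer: -158313/5 ≈ -31663.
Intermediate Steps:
s = -9
Z(F, n) = ⅖ (Z(F, n) = 2*(⅕) = ⅖)
v = -354 (v = 3*(-118) = -354)
G(O) = -3 - 9*O
d(c) = -33/5 (d(c) = -3 - 9*⅖ = -3 - 18/5 = -33/5)
M(k, q) = -354 - k
(d(141) + M(83, -148)) - 31219 = (-33/5 + (-354 - 1*83)) - 31219 = (-33/5 + (-354 - 83)) - 31219 = (-33/5 - 437) - 31219 = -2218/5 - 31219 = -158313/5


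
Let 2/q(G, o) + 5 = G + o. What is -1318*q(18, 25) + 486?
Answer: 7916/19 ≈ 416.63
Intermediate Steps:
q(G, o) = 2/(-5 + G + o) (q(G, o) = 2/(-5 + (G + o)) = 2/(-5 + G + o))
-1318*q(18, 25) + 486 = -2636/(-5 + 18 + 25) + 486 = -2636/38 + 486 = -1318*1/19 + 486 = -1318/19 + 486 = 7916/19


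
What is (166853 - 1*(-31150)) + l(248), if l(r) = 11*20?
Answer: 198223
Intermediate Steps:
l(r) = 220
(166853 - 1*(-31150)) + l(248) = (166853 - 1*(-31150)) + 220 = (166853 + 31150) + 220 = 198003 + 220 = 198223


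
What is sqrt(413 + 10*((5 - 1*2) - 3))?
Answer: sqrt(413) ≈ 20.322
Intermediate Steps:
sqrt(413 + 10*((5 - 1*2) - 3)) = sqrt(413 + 10*((5 - 2) - 3)) = sqrt(413 + 10*(3 - 3)) = sqrt(413 + 10*0) = sqrt(413 + 0) = sqrt(413)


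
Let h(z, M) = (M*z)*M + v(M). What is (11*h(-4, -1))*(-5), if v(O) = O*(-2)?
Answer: 110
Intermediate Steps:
v(O) = -2*O
h(z, M) = -2*M + z*M² (h(z, M) = (M*z)*M - 2*M = z*M² - 2*M = -2*M + z*M²)
(11*h(-4, -1))*(-5) = (11*(-(-2 - 1*(-4))))*(-5) = (11*(-(-2 + 4)))*(-5) = (11*(-1*2))*(-5) = (11*(-2))*(-5) = -22*(-5) = 110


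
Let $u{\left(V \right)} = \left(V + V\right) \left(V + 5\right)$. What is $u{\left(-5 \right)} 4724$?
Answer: $0$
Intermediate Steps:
$u{\left(V \right)} = 2 V \left(5 + V\right)$
$u{\left(-5 \right)} 4724 = 2 \left(-5\right) \left(5 - 5\right) 4724 = 2 \left(-5\right) 0 \cdot 4724 = 0 \cdot 4724 = 0$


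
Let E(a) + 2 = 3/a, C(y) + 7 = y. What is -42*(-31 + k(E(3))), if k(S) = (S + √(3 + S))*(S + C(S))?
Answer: 924 + 378*√2 ≈ 1458.6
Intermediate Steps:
C(y) = -7 + y
E(a) = -2 + 3/a
k(S) = (-7 + 2*S)*(S + √(3 + S)) (k(S) = (S + √(3 + S))*(S + (-7 + S)) = (S + √(3 + S))*(-7 + 2*S) = (-7 + 2*S)*(S + √(3 + S)))
-42*(-31 + k(E(3))) = -42*(-31 + ((-2 + 3/3)² + (-2 + 3/3)*√(3 + (-2 + 3/3)) + (-2 + 3/3)*(-7 + (-2 + 3/3)) + √(3 + (-2 + 3/3))*(-7 + (-2 + 3/3)))) = -42*(-31 + ((-2 + 3*(⅓))² + (-2 + 3*(⅓))*√(3 + (-2 + 3*(⅓))) + (-2 + 3*(⅓))*(-7 + (-2 + 3*(⅓))) + √(3 + (-2 + 3*(⅓)))*(-7 + (-2 + 3*(⅓))))) = -42*(-31 + ((-2 + 1)² + (-2 + 1)*√(3 + (-2 + 1)) + (-2 + 1)*(-7 + (-2 + 1)) + √(3 + (-2 + 1))*(-7 + (-2 + 1)))) = -42*(-31 + ((-1)² - √(3 - 1) - (-7 - 1) + √(3 - 1)*(-7 - 1))) = -42*(-31 + (1 - √2 - 1*(-8) + √2*(-8))) = -42*(-31 + (1 - √2 + 8 - 8*√2)) = -42*(-31 + (9 - 9*√2)) = -42*(-22 - 9*√2) = 924 + 378*√2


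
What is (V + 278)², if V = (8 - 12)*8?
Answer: 60516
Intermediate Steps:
V = -32 (V = -4*8 = -32)
(V + 278)² = (-32 + 278)² = 246² = 60516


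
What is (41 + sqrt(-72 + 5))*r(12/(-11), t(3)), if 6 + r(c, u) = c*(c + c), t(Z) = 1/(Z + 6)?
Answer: -17958/121 - 438*I*sqrt(67)/121 ≈ -148.41 - 29.63*I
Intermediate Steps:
t(Z) = 1/(6 + Z)
r(c, u) = -6 + 2*c**2 (r(c, u) = -6 + c*(c + c) = -6 + c*(2*c) = -6 + 2*c**2)
(41 + sqrt(-72 + 5))*r(12/(-11), t(3)) = (41 + sqrt(-72 + 5))*(-6 + 2*(12/(-11))**2) = (41 + sqrt(-67))*(-6 + 2*(12*(-1/11))**2) = (41 + I*sqrt(67))*(-6 + 2*(-12/11)**2) = (41 + I*sqrt(67))*(-6 + 2*(144/121)) = (41 + I*sqrt(67))*(-6 + 288/121) = (41 + I*sqrt(67))*(-438/121) = -17958/121 - 438*I*sqrt(67)/121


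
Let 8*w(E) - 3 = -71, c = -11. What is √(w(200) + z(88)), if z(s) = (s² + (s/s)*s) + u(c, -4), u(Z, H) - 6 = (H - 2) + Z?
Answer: 125*√2/2 ≈ 88.388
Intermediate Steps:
u(Z, H) = 4 + H + Z (u(Z, H) = 6 + ((H - 2) + Z) = 6 + ((-2 + H) + Z) = 6 + (-2 + H + Z) = 4 + H + Z)
w(E) = -17/2 (w(E) = 3/8 + (⅛)*(-71) = 3/8 - 71/8 = -17/2)
z(s) = -11 + s + s² (z(s) = (s² + (s/s)*s) + (4 - 4 - 11) = (s² + 1*s) - 11 = (s² + s) - 11 = (s + s²) - 11 = -11 + s + s²)
√(w(200) + z(88)) = √(-17/2 + (-11 + 88 + 88²)) = √(-17/2 + (-11 + 88 + 7744)) = √(-17/2 + 7821) = √(15625/2) = 125*√2/2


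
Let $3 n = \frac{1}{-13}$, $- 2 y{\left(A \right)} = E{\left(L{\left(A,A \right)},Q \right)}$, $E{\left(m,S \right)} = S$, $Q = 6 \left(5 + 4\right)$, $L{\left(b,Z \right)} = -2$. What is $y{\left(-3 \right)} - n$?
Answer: $- \frac{1052}{39} \approx -26.974$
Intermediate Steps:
$Q = 54$ ($Q = 6 \cdot 9 = 54$)
$y{\left(A \right)} = -27$ ($y{\left(A \right)} = \left(- \frac{1}{2}\right) 54 = -27$)
$n = - \frac{1}{39}$ ($n = \frac{1}{3 \left(-13\right)} = \frac{1}{3} \left(- \frac{1}{13}\right) = - \frac{1}{39} \approx -0.025641$)
$y{\left(-3 \right)} - n = -27 - - \frac{1}{39} = -27 + \frac{1}{39} = - \frac{1052}{39}$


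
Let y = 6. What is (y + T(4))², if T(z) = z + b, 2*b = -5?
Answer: 225/4 ≈ 56.250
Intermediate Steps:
b = -5/2 (b = (½)*(-5) = -5/2 ≈ -2.5000)
T(z) = -5/2 + z (T(z) = z - 5/2 = -5/2 + z)
(y + T(4))² = (6 + (-5/2 + 4))² = (6 + 3/2)² = (15/2)² = 225/4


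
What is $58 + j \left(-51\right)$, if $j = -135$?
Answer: $6943$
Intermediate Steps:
$58 + j \left(-51\right) = 58 - -6885 = 58 + 6885 = 6943$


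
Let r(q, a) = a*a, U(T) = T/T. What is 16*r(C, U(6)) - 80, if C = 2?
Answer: -64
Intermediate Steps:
U(T) = 1
r(q, a) = a²
16*r(C, U(6)) - 80 = 16*1² - 80 = 16*1 - 80 = 16 - 80 = -64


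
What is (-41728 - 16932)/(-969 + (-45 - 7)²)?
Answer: -11732/347 ≈ -33.810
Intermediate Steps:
(-41728 - 16932)/(-969 + (-45 - 7)²) = -58660/(-969 + (-52)²) = -58660/(-969 + 2704) = -58660/1735 = -58660*1/1735 = -11732/347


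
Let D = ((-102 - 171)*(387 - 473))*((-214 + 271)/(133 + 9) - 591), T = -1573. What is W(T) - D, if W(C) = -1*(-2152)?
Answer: 984644027/71 ≈ 1.3868e+7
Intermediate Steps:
W(C) = 2152
D = -984491235/71 (D = (-273*(-86))*(57/142 - 591) = 23478*(57*(1/142) - 591) = 23478*(57/142 - 591) = 23478*(-83865/142) = -984491235/71 ≈ -1.3866e+7)
W(T) - D = 2152 - 1*(-984491235/71) = 2152 + 984491235/71 = 984644027/71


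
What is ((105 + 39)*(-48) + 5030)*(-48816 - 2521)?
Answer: 96616234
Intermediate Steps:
((105 + 39)*(-48) + 5030)*(-48816 - 2521) = (144*(-48) + 5030)*(-51337) = (-6912 + 5030)*(-51337) = -1882*(-51337) = 96616234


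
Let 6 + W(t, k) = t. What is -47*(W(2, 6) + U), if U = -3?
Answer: 329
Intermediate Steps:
W(t, k) = -6 + t
-47*(W(2, 6) + U) = -47*((-6 + 2) - 3) = -47*(-4 - 3) = -47*(-7) = 329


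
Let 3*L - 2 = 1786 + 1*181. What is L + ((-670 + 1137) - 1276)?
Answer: -458/3 ≈ -152.67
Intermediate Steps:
L = 1969/3 (L = ⅔ + (1786 + 1*181)/3 = ⅔ + (1786 + 181)/3 = ⅔ + (⅓)*1967 = ⅔ + 1967/3 = 1969/3 ≈ 656.33)
L + ((-670 + 1137) - 1276) = 1969/3 + ((-670 + 1137) - 1276) = 1969/3 + (467 - 1276) = 1969/3 - 809 = -458/3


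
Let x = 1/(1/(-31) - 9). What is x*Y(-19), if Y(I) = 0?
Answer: 0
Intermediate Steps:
x = -31/280 (x = 1/(-1/31 - 9) = 1/(-280/31) = -31/280 ≈ -0.11071)
x*Y(-19) = -31/280*0 = 0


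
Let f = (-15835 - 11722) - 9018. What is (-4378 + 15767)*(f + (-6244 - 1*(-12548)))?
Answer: -344756419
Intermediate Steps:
f = -36575 (f = -27557 - 9018 = -36575)
(-4378 + 15767)*(f + (-6244 - 1*(-12548))) = (-4378 + 15767)*(-36575 + (-6244 - 1*(-12548))) = 11389*(-36575 + (-6244 + 12548)) = 11389*(-36575 + 6304) = 11389*(-30271) = -344756419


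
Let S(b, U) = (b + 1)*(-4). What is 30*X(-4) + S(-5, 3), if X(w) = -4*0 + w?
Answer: -104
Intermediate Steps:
X(w) = w (X(w) = 0 + w = w)
S(b, U) = -4 - 4*b (S(b, U) = (1 + b)*(-4) = -4 - 4*b)
30*X(-4) + S(-5, 3) = 30*(-4) + (-4 - 4*(-5)) = -120 + (-4 + 20) = -120 + 16 = -104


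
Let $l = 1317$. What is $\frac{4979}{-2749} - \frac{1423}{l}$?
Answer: $- \frac{10469170}{3620433} \approx -2.8917$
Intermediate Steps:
$\frac{4979}{-2749} - \frac{1423}{l} = \frac{4979}{-2749} - \frac{1423}{1317} = 4979 \left(- \frac{1}{2749}\right) - \frac{1423}{1317} = - \frac{4979}{2749} - \frac{1423}{1317} = - \frac{10469170}{3620433}$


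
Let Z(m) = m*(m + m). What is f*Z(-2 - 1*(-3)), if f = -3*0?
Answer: 0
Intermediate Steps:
Z(m) = 2*m² (Z(m) = m*(2*m) = 2*m²)
f = 0
f*Z(-2 - 1*(-3)) = 0*(2*(-2 - 1*(-3))²) = 0*(2*(-2 + 3)²) = 0*(2*1²) = 0*(2*1) = 0*2 = 0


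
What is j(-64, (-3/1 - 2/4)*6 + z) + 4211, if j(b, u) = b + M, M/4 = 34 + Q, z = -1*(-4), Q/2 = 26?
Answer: 4491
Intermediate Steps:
Q = 52 (Q = 2*26 = 52)
z = 4
M = 344 (M = 4*(34 + 52) = 4*86 = 344)
j(b, u) = 344 + b (j(b, u) = b + 344 = 344 + b)
j(-64, (-3/1 - 2/4)*6 + z) + 4211 = (344 - 64) + 4211 = 280 + 4211 = 4491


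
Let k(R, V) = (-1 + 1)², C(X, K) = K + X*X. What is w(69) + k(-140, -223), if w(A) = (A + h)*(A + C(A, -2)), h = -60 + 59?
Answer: 328304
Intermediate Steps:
C(X, K) = K + X²
k(R, V) = 0 (k(R, V) = 0² = 0)
h = -1
w(A) = (-1 + A)*(-2 + A + A²) (w(A) = (A - 1)*(A + (-2 + A²)) = (-1 + A)*(-2 + A + A²))
w(69) + k(-140, -223) = (2 + 69³ - 3*69) + 0 = (2 + 328509 - 207) + 0 = 328304 + 0 = 328304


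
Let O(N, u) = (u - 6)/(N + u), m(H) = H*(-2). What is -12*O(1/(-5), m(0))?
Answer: -360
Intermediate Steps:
m(H) = -2*H
O(N, u) = (-6 + u)/(N + u)
-12*O(1/(-5), m(0)) = -12*(-6 - 2*0)/(1/(-5) - 2*0) = -12*(-6 + 0)/(-⅕ + 0) = -12*(-6)/(-⅕) = -(-60)*(-6) = -12*30 = -360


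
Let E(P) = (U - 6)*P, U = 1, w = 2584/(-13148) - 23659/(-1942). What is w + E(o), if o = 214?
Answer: -355456641/335966 ≈ -1058.0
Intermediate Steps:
w = 4026979/335966 (w = 2584*(-1/13148) - 23659*(-1/1942) = -34/173 + 23659/1942 = 4026979/335966 ≈ 11.986)
E(P) = -5*P (E(P) = (1 - 6)*P = -5*P)
w + E(o) = 4026979/335966 - 5*214 = 4026979/335966 - 1070 = -355456641/335966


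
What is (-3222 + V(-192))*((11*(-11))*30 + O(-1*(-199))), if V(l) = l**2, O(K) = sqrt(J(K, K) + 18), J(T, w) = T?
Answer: -122120460 + 33642*sqrt(217) ≈ -1.2162e+8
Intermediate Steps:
O(K) = sqrt(18 + K) (O(K) = sqrt(K + 18) = sqrt(18 + K))
(-3222 + V(-192))*((11*(-11))*30 + O(-1*(-199))) = (-3222 + (-192)**2)*((11*(-11))*30 + sqrt(18 - 1*(-199))) = (-3222 + 36864)*(-121*30 + sqrt(18 + 199)) = 33642*(-3630 + sqrt(217)) = -122120460 + 33642*sqrt(217)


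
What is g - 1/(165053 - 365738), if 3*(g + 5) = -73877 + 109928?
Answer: 2410628221/200685 ≈ 12012.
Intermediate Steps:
g = 12012 (g = -5 + (-73877 + 109928)/3 = -5 + (⅓)*36051 = -5 + 12017 = 12012)
g - 1/(165053 - 365738) = 12012 - 1/(165053 - 365738) = 12012 - 1/(-200685) = 12012 - 1*(-1/200685) = 12012 + 1/200685 = 2410628221/200685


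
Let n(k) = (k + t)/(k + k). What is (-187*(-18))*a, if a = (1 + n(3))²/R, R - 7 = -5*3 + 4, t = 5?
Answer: -9163/2 ≈ -4581.5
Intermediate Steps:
R = -4 (R = 7 + (-5*3 + 4) = 7 + (-15 + 4) = 7 - 11 = -4)
n(k) = (5 + k)/(2*k) (n(k) = (k + 5)/(k + k) = (5 + k)/((2*k)) = (5 + k)*(1/(2*k)) = (5 + k)/(2*k))
a = -49/36 (a = (1 + (½)*(5 + 3)/3)²/(-4) = (1 + (½)*(⅓)*8)²*(-¼) = (1 + 4/3)²*(-¼) = (7/3)²*(-¼) = (49/9)*(-¼) = -49/36 ≈ -1.3611)
(-187*(-18))*a = -187*(-18)*(-49/36) = 3366*(-49/36) = -9163/2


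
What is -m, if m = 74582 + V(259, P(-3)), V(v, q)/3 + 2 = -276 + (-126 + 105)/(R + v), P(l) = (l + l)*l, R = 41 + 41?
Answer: -25148005/341 ≈ -73748.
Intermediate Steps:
R = 82
P(l) = 2*l² (P(l) = (2*l)*l = 2*l²)
V(v, q) = -834 - 63/(82 + v) (V(v, q) = -6 + 3*(-276 + (-126 + 105)/(82 + v)) = -6 + 3*(-276 - 21/(82 + v)) = -6 + (-828 - 63/(82 + v)) = -834 - 63/(82 + v))
m = 25148005/341 (m = 74582 + 3*(-22817 - 278*259)/(82 + 259) = 74582 + 3*(-22817 - 72002)/341 = 74582 + 3*(1/341)*(-94819) = 74582 - 284457/341 = 25148005/341 ≈ 73748.)
-m = -1*25148005/341 = -25148005/341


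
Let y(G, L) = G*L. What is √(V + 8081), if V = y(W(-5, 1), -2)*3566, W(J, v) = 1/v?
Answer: √949 ≈ 30.806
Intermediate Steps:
V = -7132 (V = (-2/1)*3566 = (1*(-2))*3566 = -2*3566 = -7132)
√(V + 8081) = √(-7132 + 8081) = √949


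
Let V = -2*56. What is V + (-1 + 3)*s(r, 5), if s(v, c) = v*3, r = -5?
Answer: -142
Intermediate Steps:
s(v, c) = 3*v
V = -112
V + (-1 + 3)*s(r, 5) = -112 + (-1 + 3)*(3*(-5)) = -112 + 2*(-15) = -112 - 30 = -142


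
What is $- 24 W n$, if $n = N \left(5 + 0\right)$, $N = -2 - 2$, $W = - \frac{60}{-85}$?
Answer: $\frac{5760}{17} \approx 338.82$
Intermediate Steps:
$W = \frac{12}{17}$ ($W = \left(-60\right) \left(- \frac{1}{85}\right) = \frac{12}{17} \approx 0.70588$)
$N = -4$ ($N = -2 - 2 = -4$)
$n = -20$ ($n = - 4 \left(5 + 0\right) = \left(-4\right) 5 = -20$)
$- 24 W n = \left(-24\right) \frac{12}{17} \left(-20\right) = \left(- \frac{288}{17}\right) \left(-20\right) = \frac{5760}{17}$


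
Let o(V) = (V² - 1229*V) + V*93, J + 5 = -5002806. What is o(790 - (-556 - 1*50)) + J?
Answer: -4639851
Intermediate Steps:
J = -5002811 (J = -5 - 5002806 = -5002811)
o(V) = V² - 1136*V (o(V) = (V² - 1229*V) + 93*V = V² - 1136*V)
o(790 - (-556 - 1*50)) + J = (790 - (-556 - 1*50))*(-1136 + (790 - (-556 - 1*50))) - 5002811 = (790 - (-556 - 50))*(-1136 + (790 - (-556 - 50))) - 5002811 = (790 - 1*(-606))*(-1136 + (790 - 1*(-606))) - 5002811 = (790 + 606)*(-1136 + (790 + 606)) - 5002811 = 1396*(-1136 + 1396) - 5002811 = 1396*260 - 5002811 = 362960 - 5002811 = -4639851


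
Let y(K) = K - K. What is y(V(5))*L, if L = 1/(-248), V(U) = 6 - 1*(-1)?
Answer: 0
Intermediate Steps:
V(U) = 7 (V(U) = 6 + 1 = 7)
y(K) = 0
L = -1/248 ≈ -0.0040323
y(V(5))*L = 0*(-1/248) = 0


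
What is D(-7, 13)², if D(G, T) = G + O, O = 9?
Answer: 4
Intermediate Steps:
D(G, T) = 9 + G (D(G, T) = G + 9 = 9 + G)
D(-7, 13)² = (9 - 7)² = 2² = 4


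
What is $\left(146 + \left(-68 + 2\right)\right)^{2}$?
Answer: $6400$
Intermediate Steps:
$\left(146 + \left(-68 + 2\right)\right)^{2} = \left(146 - 66\right)^{2} = 80^{2} = 6400$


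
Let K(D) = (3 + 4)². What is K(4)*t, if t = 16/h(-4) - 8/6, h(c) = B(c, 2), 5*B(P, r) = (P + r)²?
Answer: 2744/3 ≈ 914.67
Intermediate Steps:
B(P, r) = (P + r)²/5
h(c) = (2 + c)²/5 (h(c) = (c + 2)²/5 = (2 + c)²/5)
K(D) = 49 (K(D) = 7² = 49)
t = 56/3 (t = 16/(((2 - 4)²/5)) - 8/6 = 16/(((⅕)*(-2)²)) - 8*⅙ = 16/(((⅕)*4)) - 4/3 = 16/(⅘) - 4/3 = 16*(5/4) - 4/3 = 20 - 4/3 = 56/3 ≈ 18.667)
K(4)*t = 49*(56/3) = 2744/3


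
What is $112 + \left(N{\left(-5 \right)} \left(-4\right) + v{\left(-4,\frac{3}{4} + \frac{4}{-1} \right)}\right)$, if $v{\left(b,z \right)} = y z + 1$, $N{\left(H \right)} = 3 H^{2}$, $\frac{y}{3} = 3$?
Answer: $- \frac{865}{4} \approx -216.25$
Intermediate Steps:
$y = 9$ ($y = 3 \cdot 3 = 9$)
$v{\left(b,z \right)} = 1 + 9 z$ ($v{\left(b,z \right)} = 9 z + 1 = 1 + 9 z$)
$112 + \left(N{\left(-5 \right)} \left(-4\right) + v{\left(-4,\frac{3}{4} + \frac{4}{-1} \right)}\right) = 112 + \left(3 \left(-5\right)^{2} \left(-4\right) + \left(1 + 9 \left(\frac{3}{4} + \frac{4}{-1}\right)\right)\right) = 112 + \left(3 \cdot 25 \left(-4\right) + \left(1 + 9 \left(3 \cdot \frac{1}{4} + 4 \left(-1\right)\right)\right)\right) = 112 + \left(75 \left(-4\right) + \left(1 + 9 \left(\frac{3}{4} - 4\right)\right)\right) = 112 + \left(-300 + \left(1 + 9 \left(- \frac{13}{4}\right)\right)\right) = 112 + \left(-300 + \left(1 - \frac{117}{4}\right)\right) = 112 - \frac{1313}{4} = - \frac{865}{4}$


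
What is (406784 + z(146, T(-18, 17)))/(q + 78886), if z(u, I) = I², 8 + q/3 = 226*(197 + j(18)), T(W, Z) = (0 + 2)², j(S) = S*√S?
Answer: 5400981900/2652798631 - 930860100*√2/2652798631 ≈ 1.5397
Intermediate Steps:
j(S) = S^(3/2)
T(W, Z) = 4 (T(W, Z) = 2² = 4)
q = 133542 + 36612*√2 (q = -24 + 3*(226*(197 + 18^(3/2))) = -24 + 3*(226*(197 + 54*√2)) = -24 + 3*(44522 + 12204*√2) = -24 + (133566 + 36612*√2) = 133542 + 36612*√2 ≈ 1.8532e+5)
(406784 + z(146, T(-18, 17)))/(q + 78886) = (406784 + 4²)/((133542 + 36612*√2) + 78886) = (406784 + 16)/(212428 + 36612*√2) = 406800/(212428 + 36612*√2)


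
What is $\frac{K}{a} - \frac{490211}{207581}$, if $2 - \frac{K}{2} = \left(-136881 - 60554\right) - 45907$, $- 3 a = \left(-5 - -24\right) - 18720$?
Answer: $\frac{293914109273}{3881972281} \approx 75.713$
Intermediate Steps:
$a = \frac{18701}{3}$ ($a = - \frac{\left(-5 - -24\right) - 18720}{3} = - \frac{\left(-5 + 24\right) - 18720}{3} = - \frac{19 - 18720}{3} = \left(- \frac{1}{3}\right) \left(-18701\right) = \frac{18701}{3} \approx 6233.7$)
$K = 486688$ ($K = 4 - 2 \left(\left(-136881 - 60554\right) - 45907\right) = 4 - 2 \left(-197435 - 45907\right) = 4 - -486684 = 4 + 486684 = 486688$)
$\frac{K}{a} - \frac{490211}{207581} = \frac{486688}{\frac{18701}{3}} - \frac{490211}{207581} = 486688 \cdot \frac{3}{18701} - \frac{490211}{207581} = \frac{1460064}{18701} - \frac{490211}{207581} = \frac{293914109273}{3881972281}$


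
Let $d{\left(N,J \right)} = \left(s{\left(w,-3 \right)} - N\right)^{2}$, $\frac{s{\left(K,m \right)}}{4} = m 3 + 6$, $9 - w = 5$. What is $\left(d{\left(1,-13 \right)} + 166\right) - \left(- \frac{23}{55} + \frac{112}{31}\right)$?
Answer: $\frac{565728}{1705} \approx 331.81$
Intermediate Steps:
$w = 4$ ($w = 9 - 5 = 4$)
$s{\left(K,m \right)} = 24 + 12 m$ ($s{\left(K,m \right)} = 4 \left(m 3 + 6\right) = 4 \left(3 m + 6\right) = 4 \left(6 + 3 m\right) = 24 + 12 m$)
$d{\left(N,J \right)} = \left(-12 - N\right)^{2}$ ($d{\left(N,J \right)} = \left(\left(24 + 12 \left(-3\right)\right) - N\right)^{2} = \left(\left(24 - 36\right) - N\right)^{2} = \left(-12 - N\right)^{2}$)
$\left(d{\left(1,-13 \right)} + 166\right) - \left(- \frac{23}{55} + \frac{112}{31}\right) = \left(\left(12 + 1\right)^{2} + 166\right) - \left(- \frac{23}{55} + \frac{112}{31}\right) = \left(13^{2} + 166\right) - \frac{5447}{1705} = \left(169 + 166\right) + \left(- \frac{112}{31} + \frac{23}{55}\right) = 335 - \frac{5447}{1705} = \frac{565728}{1705}$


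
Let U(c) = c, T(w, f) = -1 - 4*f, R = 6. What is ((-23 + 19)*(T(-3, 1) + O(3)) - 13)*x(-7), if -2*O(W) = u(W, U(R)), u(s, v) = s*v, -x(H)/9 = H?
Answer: 2709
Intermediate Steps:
x(H) = -9*H
O(W) = -3*W (O(W) = -W*6/2 = -3*W)
((-23 + 19)*(T(-3, 1) + O(3)) - 13)*x(-7) = ((-23 + 19)*((-1 - 4*1) - 3*3) - 13)*(-9*(-7)) = (-4*((-1 - 4) - 9) - 13)*63 = (-4*(-5 - 9) - 13)*63 = (-4*(-14) - 13)*63 = (56 - 13)*63 = 43*63 = 2709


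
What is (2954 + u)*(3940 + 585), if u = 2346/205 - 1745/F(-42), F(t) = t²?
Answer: 970165519595/72324 ≈ 1.3414e+7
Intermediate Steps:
u = 3780619/361620 (u = 2346/205 - 1745/((-42)²) = 2346*(1/205) - 1745/1764 = 2346/205 - 1745*1/1764 = 2346/205 - 1745/1764 = 3780619/361620 ≈ 10.455)
(2954 + u)*(3940 + 585) = (2954 + 3780619/361620)*(3940 + 585) = (1072006099/361620)*4525 = 970165519595/72324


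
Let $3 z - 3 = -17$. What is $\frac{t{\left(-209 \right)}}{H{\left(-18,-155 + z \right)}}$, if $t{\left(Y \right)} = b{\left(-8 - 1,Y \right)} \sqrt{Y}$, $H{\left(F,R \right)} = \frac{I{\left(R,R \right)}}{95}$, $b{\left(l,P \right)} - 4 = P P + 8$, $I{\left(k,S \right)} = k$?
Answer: $- \frac{12452505 i \sqrt{209}}{479} \approx - 3.7583 \cdot 10^{5} i$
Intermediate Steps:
$z = - \frac{14}{3}$ ($z = 1 + \frac{1}{3} \left(-17\right) = 1 - \frac{17}{3} = - \frac{14}{3} \approx -4.6667$)
$b{\left(l,P \right)} = 12 + P^{2}$ ($b{\left(l,P \right)} = 4 + \left(P P + 8\right) = 4 + \left(P^{2} + 8\right) = 4 + \left(8 + P^{2}\right) = 12 + P^{2}$)
$H{\left(F,R \right)} = \frac{R}{95}$
$t{\left(Y \right)} = \sqrt{Y} \left(12 + Y^{2}\right)$ ($t{\left(Y \right)} = \left(12 + Y^{2}\right) \sqrt{Y} = \sqrt{Y} \left(12 + Y^{2}\right)$)
$\frac{t{\left(-209 \right)}}{H{\left(-18,-155 + z \right)}} = \frac{\sqrt{-209} \left(12 + \left(-209\right)^{2}\right)}{\frac{1}{95} \left(-155 - \frac{14}{3}\right)} = \frac{i \sqrt{209} \left(12 + 43681\right)}{\frac{1}{95} \left(- \frac{479}{3}\right)} = \frac{i \sqrt{209} \cdot 43693}{- \frac{479}{285}} = 43693 i \sqrt{209} \left(- \frac{285}{479}\right) = - \frac{12452505 i \sqrt{209}}{479}$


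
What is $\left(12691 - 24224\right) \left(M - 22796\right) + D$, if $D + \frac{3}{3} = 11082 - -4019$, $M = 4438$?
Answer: $211737914$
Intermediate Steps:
$D = 15100$ ($D = -1 + \left(11082 - -4019\right) = -1 + \left(11082 + 4019\right) = -1 + 15101 = 15100$)
$\left(12691 - 24224\right) \left(M - 22796\right) + D = \left(12691 - 24224\right) \left(4438 - 22796\right) + 15100 = \left(-11533\right) \left(-18358\right) + 15100 = 211722814 + 15100 = 211737914$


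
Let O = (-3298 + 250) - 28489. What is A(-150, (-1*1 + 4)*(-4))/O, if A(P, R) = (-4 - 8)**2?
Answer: -144/31537 ≈ -0.0045661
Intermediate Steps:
A(P, R) = 144 (A(P, R) = (-12)**2 = 144)
O = -31537 (O = -3048 - 28489 = -31537)
A(-150, (-1*1 + 4)*(-4))/O = 144/(-31537) = 144*(-1/31537) = -144/31537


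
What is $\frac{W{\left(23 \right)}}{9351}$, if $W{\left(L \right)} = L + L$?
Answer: $\frac{46}{9351} \approx 0.0049193$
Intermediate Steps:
$W{\left(L \right)} = 2 L$
$\frac{W{\left(23 \right)}}{9351} = \frac{2 \cdot 23}{9351} = 46 \cdot \frac{1}{9351} = \frac{46}{9351}$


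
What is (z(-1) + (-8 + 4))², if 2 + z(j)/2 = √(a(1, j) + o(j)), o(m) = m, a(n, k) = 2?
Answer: 36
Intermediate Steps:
z(j) = -4 + 2*√(2 + j)
(z(-1) + (-8 + 4))² = ((-4 + 2*√(2 - 1)) + (-8 + 4))² = ((-4 + 2*√1) - 4)² = ((-4 + 2*1) - 4)² = ((-4 + 2) - 4)² = (-2 - 4)² = (-6)² = 36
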